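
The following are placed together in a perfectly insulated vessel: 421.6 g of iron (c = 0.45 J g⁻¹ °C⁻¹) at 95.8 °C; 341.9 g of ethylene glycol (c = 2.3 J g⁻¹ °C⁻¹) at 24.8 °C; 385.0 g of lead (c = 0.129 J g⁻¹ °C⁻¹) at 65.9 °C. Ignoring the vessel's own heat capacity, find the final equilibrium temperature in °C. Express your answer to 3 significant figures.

T_f = 39.9 °C

Σ mᵢcᵢ(T − Tᵢ) = 0  ⇒  T = Σ mᵢcᵢTᵢ / Σ mᵢcᵢ
Σ mᵢcᵢ = 421.6×0.45 + 341.9×2.3 + 385.0×0.129 = 1025.755
Σ mᵢcᵢTᵢ = 189.72×95.8 + 786.37×24.8 + 49.665×65.9 = 40950
T = 40950 / 1025.755 = 39.92 °C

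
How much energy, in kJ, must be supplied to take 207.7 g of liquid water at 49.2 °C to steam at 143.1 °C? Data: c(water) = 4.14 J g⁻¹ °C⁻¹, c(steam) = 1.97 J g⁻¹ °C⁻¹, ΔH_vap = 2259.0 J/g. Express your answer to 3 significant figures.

q1 (heat water 49.2→100.0 °C): 207.7 × 4.14 × 50.8 = 43682 J
q2 (vaporize at 100 °C): 207.7 × 2259.0 = 469194 J
q3 (heat steam 100.0→143.1 °C): 207.7 × 1.97 × 43.1 = 17635 J
Total: 43682 + 469194 + 17635 = 530511 J = 531 kJ

q = 531 kJ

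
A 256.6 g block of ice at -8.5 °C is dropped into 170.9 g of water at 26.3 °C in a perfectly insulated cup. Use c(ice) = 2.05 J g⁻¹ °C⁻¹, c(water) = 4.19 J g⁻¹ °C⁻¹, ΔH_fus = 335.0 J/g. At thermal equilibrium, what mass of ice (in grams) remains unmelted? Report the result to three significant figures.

m_ice remaining = 214 g

Heat to warm all ice to 0 °C: 256.6×2.05×8.5 = 4471.3 J
Heat released by water cooling to 0 °C: 170.9×4.19×26.3 = 18833 J
18833 J < 4471.3 + 256.6×335.0 = 90432.3 J, so not all ice melts; final T = 0 °C.
Heat left for melting: 18833 − 4471.3 = 14361.7 J
Mass melted = 14361.7 / 335.0 = 42.87 g
Ice remaining = 256.6 − 42.87 = 213.73 g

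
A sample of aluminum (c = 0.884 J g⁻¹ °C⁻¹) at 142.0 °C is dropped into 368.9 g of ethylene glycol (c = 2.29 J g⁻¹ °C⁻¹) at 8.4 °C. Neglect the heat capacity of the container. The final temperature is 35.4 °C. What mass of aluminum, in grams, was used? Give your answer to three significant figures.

q_gained = (368.9 × 2.29) × (35.4 − 8.4) = 22810 J
q_lost = m × 0.884 × (142.0 − 35.4) = 94.2344 m
m = 22810 / 94.2344 = 242 g

m = 242 g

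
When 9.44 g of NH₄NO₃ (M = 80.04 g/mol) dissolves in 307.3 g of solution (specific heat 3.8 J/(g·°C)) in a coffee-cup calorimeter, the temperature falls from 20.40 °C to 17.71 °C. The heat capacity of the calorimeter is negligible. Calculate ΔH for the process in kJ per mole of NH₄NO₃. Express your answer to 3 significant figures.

|ΔT| = |17.71 − 20.40| = 2.69 °C
|q_surr| = (307.3 × 3.8) × 2.69 = 1167.74 × 2.69 = 3141 J
n(NH₄NO₃) = 9.44 / 80.04 = 0.1179 mol
Temperature fell, so q_rxn = +|q_surr| = 3.141 kJ
ΔH = q_rxn / n = 26.64 kJ/mol

ΔH = 26.6 kJ/mol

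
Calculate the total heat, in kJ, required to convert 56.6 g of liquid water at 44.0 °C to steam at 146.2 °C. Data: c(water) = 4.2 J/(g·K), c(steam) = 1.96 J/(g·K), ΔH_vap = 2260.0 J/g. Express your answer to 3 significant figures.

q1 (heat water 44.0→100.0 °C): 56.6 × 4.2 × 56.0 = 13312 J
q2 (vaporize at 100 °C): 56.6 × 2260.0 = 127916 J
q3 (heat steam 100.0→146.2 °C): 56.6 × 1.96 × 46.2 = 5125 J
Total: 13312 + 127916 + 5125 = 146353 J = 146 kJ

q = 146 kJ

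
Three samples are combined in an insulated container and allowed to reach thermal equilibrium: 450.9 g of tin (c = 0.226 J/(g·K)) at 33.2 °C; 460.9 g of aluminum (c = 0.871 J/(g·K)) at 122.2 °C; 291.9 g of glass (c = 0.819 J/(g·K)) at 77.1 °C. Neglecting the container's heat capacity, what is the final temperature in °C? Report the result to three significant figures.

T_f = 95.5 °C

Σ mᵢcᵢ(T − Tᵢ) = 0  ⇒  T = Σ mᵢcᵢTᵢ / Σ mᵢcᵢ
Σ mᵢcᵢ = 450.9×0.226 + 460.9×0.871 + 291.9×0.819 = 742.4134
Σ mᵢcᵢTᵢ = 101.9034×33.2 + 401.4439×122.2 + 239.0661×77.1 = 70872
T = 70872 / 742.4134 = 95.46 °C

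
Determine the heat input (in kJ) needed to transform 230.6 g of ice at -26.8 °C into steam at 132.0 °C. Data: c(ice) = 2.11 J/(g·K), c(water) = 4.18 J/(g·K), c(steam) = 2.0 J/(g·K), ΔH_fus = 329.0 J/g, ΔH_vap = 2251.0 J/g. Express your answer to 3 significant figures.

q1 (heat ice -26.8→0.0 °C): 230.6 × 2.11 × 26.8 = 13040 J
q2 (melt at 0 °C): 230.6 × 329.0 = 75867 J
q3 (heat water 0.0→100.0 °C): 230.6 × 4.18 × 100.0 = 96391 J
q4 (vaporize at 100 °C): 230.6 × 2251.0 = 519081 J
q5 (heat steam 100.0→132.0 °C): 230.6 × 2.0 × 32.0 = 14758 J
Total: 13040 + 75867 + 96391 + 519081 + 14758 = 719137 J = 719 kJ

q = 719 kJ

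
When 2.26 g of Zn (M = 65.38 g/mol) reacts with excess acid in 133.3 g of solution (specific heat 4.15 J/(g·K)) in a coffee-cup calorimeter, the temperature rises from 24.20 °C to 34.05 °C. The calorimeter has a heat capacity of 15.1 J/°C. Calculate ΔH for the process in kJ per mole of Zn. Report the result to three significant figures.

|ΔT| = |34.05 − 24.20| = 9.85 °C
|q_surr| = (133.3 × 4.15 + 15.1) × 9.85 = 568.295 × 9.85 = 5598 J
n(Zn) = 2.26 / 65.38 = 0.03457 mol
Temperature rose, so q_rxn = −|q_surr| = -5.598 kJ
ΔH = q_rxn / n = -161.9 kJ/mol

ΔH = -162 kJ/mol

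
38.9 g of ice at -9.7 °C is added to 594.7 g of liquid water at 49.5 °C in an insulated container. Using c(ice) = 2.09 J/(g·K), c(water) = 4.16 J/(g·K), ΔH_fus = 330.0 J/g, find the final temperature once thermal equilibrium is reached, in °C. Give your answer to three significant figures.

Heat to bring ice to 0 °C and melt it: q₁ = 38.9×2.09×9.7 + 38.9×330.0 = 13626 J
Heat the water can supply cooling to 0 °C: 594.7×4.16×49.5 = 122461 J > q₁, so all ice melts.
Energy balance: 594.7×4.16×(49.5 − T) = 13626 + 38.9×4.16×(T − 0)
2473.952(49.5 − T) = 13626 + 161.824 T
122461 − 13626 = 2635.776 T
T = 108835 / 2635.776 = 41.29 °C

T_f = 41.3 °C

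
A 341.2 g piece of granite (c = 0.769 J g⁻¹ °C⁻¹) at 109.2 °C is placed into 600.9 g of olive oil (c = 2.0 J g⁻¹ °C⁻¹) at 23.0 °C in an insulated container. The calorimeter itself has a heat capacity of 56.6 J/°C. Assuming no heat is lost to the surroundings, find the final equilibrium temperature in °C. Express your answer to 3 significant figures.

Heat lost by granite = heat gained by olive oil + calorimeter.
(341.2)(0.769)(109.2 − T) = [(600.9)(2.0) + 56.6](T − 23.0)
262.3828 (109.2 − T) = 1258.4 (T − 23.0)
28652 − 262.3828 T = 1258.4 T − 28943
57595 = 1520.7828 T
T = 37.87 °C

T_f = 37.9 °C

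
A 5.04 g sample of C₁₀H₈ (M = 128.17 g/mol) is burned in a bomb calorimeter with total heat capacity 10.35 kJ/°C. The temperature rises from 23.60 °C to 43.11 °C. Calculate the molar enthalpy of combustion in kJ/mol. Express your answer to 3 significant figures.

ΔT = 43.11 − 23.60 = 19.51 °C
q_cal = C_cal × ΔT = 10.35 × 19.51 = 201.9285 kJ
n = 5.04 / 128.17 = 0.03932 mol
q_rxn = −q_cal = -201.9285 kJ
ΔH = -201.9285 / 0.03932 = -5136 kJ/mol

ΔH = -5140 kJ/mol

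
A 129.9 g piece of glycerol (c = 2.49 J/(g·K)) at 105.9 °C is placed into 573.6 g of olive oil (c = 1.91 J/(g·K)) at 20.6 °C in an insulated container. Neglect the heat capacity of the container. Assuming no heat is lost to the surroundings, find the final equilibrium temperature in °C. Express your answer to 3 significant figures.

Heat lost by glycerol = heat gained by olive oil.
(129.9)(2.49)(105.9 − T) = (573.6)(1.91)(T − 20.6)
323.451 (105.9 − T) = 1095.576 (T − 20.6)
34253 − 323.451 T = 1095.576 T − 22569
56822 = 1419.027 T
T = 40.04 °C

T_f = 40.0 °C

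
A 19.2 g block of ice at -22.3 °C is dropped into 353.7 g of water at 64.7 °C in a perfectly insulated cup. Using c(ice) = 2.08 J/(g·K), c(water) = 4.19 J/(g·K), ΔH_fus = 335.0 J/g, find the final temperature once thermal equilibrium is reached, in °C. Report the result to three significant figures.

T_f = 56.7 °C

Heat to bring ice to 0 °C and melt it: q₁ = 19.2×2.08×22.3 + 19.2×335.0 = 7322.6 J
Heat the water can supply cooling to 0 °C: 353.7×4.19×64.7 = 95885.6 J > q₁, so all ice melts.
Energy balance: 353.7×4.19×(64.7 − T) = 7322.6 + 19.2×4.19×(T − 0)
1482.003(64.7 − T) = 7322.6 + 80.448 T
95885.6 − 7322.6 = 1562.451 T
T = 88563.0 / 1562.451 = 56.68 °C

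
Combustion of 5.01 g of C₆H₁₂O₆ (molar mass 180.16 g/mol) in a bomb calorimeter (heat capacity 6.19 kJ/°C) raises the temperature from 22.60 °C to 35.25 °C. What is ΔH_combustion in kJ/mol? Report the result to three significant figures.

ΔT = 35.25 − 22.60 = 12.65 °C
q_cal = C_cal × ΔT = 6.19 × 12.65 = 78.3035 kJ
n = 5.01 / 180.16 = 0.02781 mol
q_rxn = −q_cal = -78.3035 kJ
ΔH = -78.3035 / 0.02781 = -2816 kJ/mol

ΔH = -2820 kJ/mol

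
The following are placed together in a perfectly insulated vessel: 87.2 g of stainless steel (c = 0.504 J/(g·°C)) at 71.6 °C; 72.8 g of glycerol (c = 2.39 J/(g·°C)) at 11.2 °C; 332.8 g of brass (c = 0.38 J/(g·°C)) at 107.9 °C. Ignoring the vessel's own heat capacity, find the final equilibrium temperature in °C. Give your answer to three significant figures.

T_f = 54.4 °C

Σ mᵢcᵢ(T − Tᵢ) = 0  ⇒  T = Σ mᵢcᵢTᵢ / Σ mᵢcᵢ
Σ mᵢcᵢ = 87.2×0.504 + 72.8×2.39 + 332.8×0.38 = 344.4048
Σ mᵢcᵢTᵢ = 43.9488×71.6 + 173.992×11.2 + 126.464×107.9 = 18741
T = 18741 / 344.4048 = 54.42 °C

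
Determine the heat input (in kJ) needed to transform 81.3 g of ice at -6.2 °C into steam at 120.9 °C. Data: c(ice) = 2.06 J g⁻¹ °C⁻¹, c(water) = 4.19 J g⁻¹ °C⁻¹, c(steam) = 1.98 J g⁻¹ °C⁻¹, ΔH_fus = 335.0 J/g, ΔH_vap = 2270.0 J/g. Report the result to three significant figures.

q1 (heat ice -6.2→0.0 °C): 81.3 × 2.06 × 6.2 = 1038 J
q2 (melt at 0 °C): 81.3 × 335.0 = 27236 J
q3 (heat water 0.0→100.0 °C): 81.3 × 4.19 × 100.0 = 34065 J
q4 (vaporize at 100 °C): 81.3 × 2270.0 = 184551 J
q5 (heat steam 100.0→120.9 °C): 81.3 × 1.98 × 20.9 = 3364 J
Total: 1038 + 27236 + 34065 + 184551 + 3364 = 250254 J = 250 kJ

q = 250 kJ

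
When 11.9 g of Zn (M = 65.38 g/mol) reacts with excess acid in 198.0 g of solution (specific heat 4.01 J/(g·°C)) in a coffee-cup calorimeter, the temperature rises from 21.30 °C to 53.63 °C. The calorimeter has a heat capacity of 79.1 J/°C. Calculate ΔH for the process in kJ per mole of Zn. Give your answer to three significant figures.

ΔH = -155 kJ/mol

|ΔT| = |53.63 − 21.30| = 32.33 °C
|q_surr| = (198.0 × 4.01 + 79.1) × 32.33 = 873.08 × 32.33 = 28230 J
n(Zn) = 11.9 / 65.38 = 0.1820 mol
Temperature rose, so q_rxn = −|q_surr| = -28.23 kJ
ΔH = q_rxn / n = -155.1 kJ/mol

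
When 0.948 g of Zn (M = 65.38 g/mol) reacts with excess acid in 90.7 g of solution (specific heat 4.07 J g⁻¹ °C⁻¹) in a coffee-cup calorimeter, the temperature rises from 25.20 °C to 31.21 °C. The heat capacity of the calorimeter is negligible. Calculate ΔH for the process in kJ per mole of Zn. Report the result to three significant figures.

ΔH = -153 kJ/mol

|ΔT| = |31.21 − 25.20| = 6.01 °C
|q_surr| = (90.7 × 4.07) × 6.01 = 369.149 × 6.01 = 2219 J
n(Zn) = 0.948 / 65.38 = 0.01450 mol
Temperature rose, so q_rxn = −|q_surr| = -2.219 kJ
ΔH = q_rxn / n = -153.0 kJ/mol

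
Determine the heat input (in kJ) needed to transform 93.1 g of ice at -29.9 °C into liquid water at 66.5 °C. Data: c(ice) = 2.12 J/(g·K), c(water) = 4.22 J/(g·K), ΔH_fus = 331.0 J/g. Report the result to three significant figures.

q1 (heat ice -29.9→0.0 °C): 93.1 × 2.12 × 29.9 = 5901 J
q2 (melt at 0 °C): 93.1 × 331.0 = 30816 J
q3 (heat water 0.0→66.5 °C): 93.1 × 4.22 × 66.5 = 26127 J
Total: 5901 + 30816 + 26127 = 62844 J = 62.8 kJ

q = 62.8 kJ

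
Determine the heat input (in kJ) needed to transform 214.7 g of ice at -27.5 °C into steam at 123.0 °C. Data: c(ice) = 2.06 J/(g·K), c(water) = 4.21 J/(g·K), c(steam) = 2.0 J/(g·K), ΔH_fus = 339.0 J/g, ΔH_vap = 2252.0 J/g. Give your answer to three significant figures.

q1 (heat ice -27.5→0.0 °C): 214.7 × 2.06 × 27.5 = 12163 J
q2 (melt at 0 °C): 214.7 × 339.0 = 72783 J
q3 (heat water 0.0→100.0 °C): 214.7 × 4.21 × 100.0 = 90389 J
q4 (vaporize at 100 °C): 214.7 × 2252.0 = 483504 J
q5 (heat steam 100.0→123.0 °C): 214.7 × 2.0 × 23.0 = 9876 J
Total: 12163 + 72783 + 90389 + 483504 + 9876 = 668715 J = 669 kJ

q = 669 kJ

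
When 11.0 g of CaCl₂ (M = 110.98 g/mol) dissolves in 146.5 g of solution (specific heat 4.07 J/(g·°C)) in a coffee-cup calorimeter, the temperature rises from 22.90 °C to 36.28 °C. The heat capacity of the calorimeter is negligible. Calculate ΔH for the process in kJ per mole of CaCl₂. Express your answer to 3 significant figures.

ΔH = -80.5 kJ/mol

|ΔT| = |36.28 − 22.90| = 13.38 °C
|q_surr| = (146.5 × 4.07) × 13.38 = 596.255 × 13.38 = 7978 J
n(CaCl₂) = 11.0 / 110.98 = 0.09912 mol
Temperature rose, so q_rxn = −|q_surr| = -7.978 kJ
ΔH = q_rxn / n = -80.49 kJ/mol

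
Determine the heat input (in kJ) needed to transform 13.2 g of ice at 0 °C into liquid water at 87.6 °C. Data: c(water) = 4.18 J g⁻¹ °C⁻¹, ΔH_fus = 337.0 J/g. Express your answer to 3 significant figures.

q1 (melt at 0 °C): 13.2 × 337.0 = 4448 J
q2 (heat water 0.0→87.6 °C): 13.2 × 4.18 × 87.6 = 4833 J
Total: 4448 + 4833 = 9281 J = 9.28 kJ

q = 9.28 kJ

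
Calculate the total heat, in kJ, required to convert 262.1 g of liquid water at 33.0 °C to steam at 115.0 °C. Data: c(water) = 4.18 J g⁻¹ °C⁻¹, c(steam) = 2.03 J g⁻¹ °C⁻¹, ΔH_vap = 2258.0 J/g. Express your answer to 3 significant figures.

q = 673 kJ

q1 (heat water 33.0→100.0 °C): 262.1 × 4.18 × 67.0 = 73404 J
q2 (vaporize at 100 °C): 262.1 × 2258.0 = 591822 J
q3 (heat steam 100.0→115.0 °C): 262.1 × 2.03 × 15.0 = 7981 J
Total: 73404 + 591822 + 7981 = 673207 J = 673 kJ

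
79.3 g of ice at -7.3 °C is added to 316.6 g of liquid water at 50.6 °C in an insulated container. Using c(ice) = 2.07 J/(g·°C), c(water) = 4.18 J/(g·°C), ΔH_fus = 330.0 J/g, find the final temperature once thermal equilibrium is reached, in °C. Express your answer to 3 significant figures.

T_f = 23.9 °C

Heat to bring ice to 0 °C and melt it: q₁ = 79.3×2.07×7.3 + 79.3×330.0 = 27367 J
Heat the water can supply cooling to 0 °C: 316.6×4.18×50.6 = 66963.4 J > q₁, so all ice melts.
Energy balance: 316.6×4.18×(50.6 − T) = 27367 + 79.3×4.18×(T − 0)
1323.388(50.6 − T) = 27367 + 331.474 T
66963.4 − 27367 = 1654.862 T
T = 39596.4 / 1654.862 = 23.93 °C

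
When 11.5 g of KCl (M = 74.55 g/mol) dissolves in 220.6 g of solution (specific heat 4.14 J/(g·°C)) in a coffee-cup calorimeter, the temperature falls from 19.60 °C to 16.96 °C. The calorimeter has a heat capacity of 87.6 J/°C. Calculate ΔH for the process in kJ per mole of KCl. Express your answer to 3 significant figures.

|ΔT| = |16.96 − 19.60| = 2.64 °C
|q_surr| = (220.6 × 4.14 + 87.6) × 2.64 = 1000.884 × 2.64 = 2642 J
n(KCl) = 11.5 / 74.55 = 0.1543 mol
Temperature fell, so q_rxn = +|q_surr| = 2.642 kJ
ΔH = q_rxn / n = 17.12 kJ/mol

ΔH = 17.1 kJ/mol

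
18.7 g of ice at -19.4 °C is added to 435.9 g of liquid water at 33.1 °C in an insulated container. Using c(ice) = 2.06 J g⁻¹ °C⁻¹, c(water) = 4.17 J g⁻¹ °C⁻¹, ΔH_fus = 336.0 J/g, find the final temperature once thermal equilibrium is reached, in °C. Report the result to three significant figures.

T_f = 28.0 °C

Heat to bring ice to 0 °C and melt it: q₁ = 18.7×2.06×19.4 + 18.7×336.0 = 7030.5 J
Heat the water can supply cooling to 0 °C: 435.9×4.17×33.1 = 60166.0 J > q₁, so all ice melts.
Energy balance: 435.9×4.17×(33.1 − T) = 7030.5 + 18.7×4.17×(T − 0)
1817.703(33.1 − T) = 7030.5 + 77.979 T
60166.0 − 7030.5 = 1895.682 T
T = 53135.5 / 1895.682 = 28.03 °C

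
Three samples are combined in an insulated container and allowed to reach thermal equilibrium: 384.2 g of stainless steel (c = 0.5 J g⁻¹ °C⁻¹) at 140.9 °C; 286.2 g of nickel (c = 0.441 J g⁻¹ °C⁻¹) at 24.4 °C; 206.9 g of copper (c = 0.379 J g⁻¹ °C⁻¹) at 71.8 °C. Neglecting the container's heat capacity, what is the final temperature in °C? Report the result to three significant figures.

Σ mᵢcᵢ(T − Tᵢ) = 0  ⇒  T = Σ mᵢcᵢTᵢ / Σ mᵢcᵢ
Σ mᵢcᵢ = 384.2×0.5 + 286.2×0.441 + 206.9×0.379 = 396.7293
Σ mᵢcᵢTᵢ = 192.1×140.9 + 126.2142×24.4 + 78.4151×71.8 = 35777
T = 35777 / 396.7293 = 90.18 °C

T_f = 90.2 °C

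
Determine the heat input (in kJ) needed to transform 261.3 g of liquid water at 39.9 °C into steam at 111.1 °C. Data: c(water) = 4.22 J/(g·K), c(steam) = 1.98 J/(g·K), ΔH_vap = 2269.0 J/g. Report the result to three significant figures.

q = 665 kJ

q1 (heat water 39.9→100.0 °C): 261.3 × 4.22 × 60.1 = 66271 J
q2 (vaporize at 100 °C): 261.3 × 2269.0 = 592890 J
q3 (heat steam 100.0→111.1 °C): 261.3 × 1.98 × 11.1 = 5743 J
Total: 66271 + 592890 + 5743 = 664904 J = 665 kJ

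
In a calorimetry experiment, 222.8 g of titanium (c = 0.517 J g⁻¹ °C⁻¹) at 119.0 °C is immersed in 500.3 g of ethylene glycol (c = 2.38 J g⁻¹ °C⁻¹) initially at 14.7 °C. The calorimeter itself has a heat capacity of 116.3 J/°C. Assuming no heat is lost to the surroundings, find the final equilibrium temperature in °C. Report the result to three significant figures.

T_f = 23.1 °C

Heat lost by titanium = heat gained by ethylene glycol + calorimeter.
(222.8)(0.517)(119.0 − T) = [(500.3)(2.38) + 116.3](T − 14.7)
115.1876 (119.0 − T) = 1307.014 (T − 14.7)
13707 − 115.1876 T = 1307.014 T − 19213
32920 = 1422.2016 T
T = 23.147 °C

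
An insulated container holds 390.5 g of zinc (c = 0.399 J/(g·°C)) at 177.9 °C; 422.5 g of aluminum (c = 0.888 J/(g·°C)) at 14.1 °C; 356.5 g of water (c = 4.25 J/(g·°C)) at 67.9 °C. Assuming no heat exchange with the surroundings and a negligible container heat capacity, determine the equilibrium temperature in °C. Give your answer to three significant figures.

T_f = 66.4 °C

Σ mᵢcᵢ(T − Tᵢ) = 0  ⇒  T = Σ mᵢcᵢTᵢ / Σ mᵢcᵢ
Σ mᵢcᵢ = 390.5×0.399 + 422.5×0.888 + 356.5×4.25 = 2046.1145
Σ mᵢcᵢTᵢ = 155.8095×177.9 + 375.18×14.1 + 1515.125×67.9 = 135890
T = 135890 / 2046.1145 = 66.41 °C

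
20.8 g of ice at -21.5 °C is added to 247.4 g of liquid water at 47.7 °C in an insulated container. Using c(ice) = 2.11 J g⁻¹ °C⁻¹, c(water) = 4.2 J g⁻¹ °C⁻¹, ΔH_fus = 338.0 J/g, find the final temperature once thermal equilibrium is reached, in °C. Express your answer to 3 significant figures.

T_f = 36.9 °C

Heat to bring ice to 0 °C and melt it: q₁ = 20.8×2.11×21.5 + 20.8×338.0 = 7974.0 J
Heat the water can supply cooling to 0 °C: 247.4×4.2×47.7 = 49564.1 J > q₁, so all ice melts.
Energy balance: 247.4×4.2×(47.7 − T) = 7974.0 + 20.8×4.2×(T − 0)
1039.08(47.7 − T) = 7974.0 + 87.36 T
49564.1 − 7974.0 = 1126.44 T
T = 41590.1 / 1126.44 = 36.92 °C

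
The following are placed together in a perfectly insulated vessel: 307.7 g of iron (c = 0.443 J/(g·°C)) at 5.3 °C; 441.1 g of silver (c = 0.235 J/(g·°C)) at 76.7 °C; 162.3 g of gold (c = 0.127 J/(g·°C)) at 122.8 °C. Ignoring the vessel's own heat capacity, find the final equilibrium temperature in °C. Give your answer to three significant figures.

T_f = 43.0 °C

Σ mᵢcᵢ(T − Tᵢ) = 0  ⇒  T = Σ mᵢcᵢTᵢ / Σ mᵢcᵢ
Σ mᵢcᵢ = 307.7×0.443 + 441.1×0.235 + 162.3×0.127 = 260.5817
Σ mᵢcᵢTᵢ = 136.3111×5.3 + 103.6585×76.7 + 20.6121×122.8 = 11204
T = 11204 / 260.5817 = 43.00 °C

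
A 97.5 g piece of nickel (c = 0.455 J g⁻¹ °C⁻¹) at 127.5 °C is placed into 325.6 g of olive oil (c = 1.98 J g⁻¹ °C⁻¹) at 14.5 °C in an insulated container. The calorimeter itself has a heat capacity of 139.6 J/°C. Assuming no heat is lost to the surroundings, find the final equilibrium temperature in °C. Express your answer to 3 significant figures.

T_f = 20.5 °C

Heat lost by nickel = heat gained by olive oil + calorimeter.
(97.5)(0.455)(127.5 − T) = [(325.6)(1.98) + 139.6](T − 14.5)
44.3625 (127.5 − T) = 784.288 (T − 14.5)
5656.2 − 44.3625 T = 784.288 T − 11372
17028.2 = 828.6505 T
T = 20.549 °C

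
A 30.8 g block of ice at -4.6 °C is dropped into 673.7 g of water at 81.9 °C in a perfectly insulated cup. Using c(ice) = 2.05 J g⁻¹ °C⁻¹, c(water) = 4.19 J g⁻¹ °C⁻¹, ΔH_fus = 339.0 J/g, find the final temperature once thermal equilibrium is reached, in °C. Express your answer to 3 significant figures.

Heat to bring ice to 0 °C and melt it: q₁ = 30.8×2.05×4.6 + 30.8×339.0 = 10732 J
Heat the water can supply cooling to 0 °C: 673.7×4.19×81.9 = 231188 J > q₁, so all ice melts.
Energy balance: 673.7×4.19×(81.9 − T) = 10732 + 30.8×4.19×(T − 0)
2822.803(81.9 − T) = 10732 + 129.052 T
231188 − 10732 = 2951.855 T
T = 220456 / 2951.855 = 74.68 °C

T_f = 74.7 °C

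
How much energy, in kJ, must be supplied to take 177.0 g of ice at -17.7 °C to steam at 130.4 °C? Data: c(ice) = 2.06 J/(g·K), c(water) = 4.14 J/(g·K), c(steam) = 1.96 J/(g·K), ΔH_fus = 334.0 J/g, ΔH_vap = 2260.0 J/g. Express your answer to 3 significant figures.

q = 549 kJ

q1 (heat ice -17.7→0.0 °C): 177.0 × 2.06 × 17.7 = 6454 J
q2 (melt at 0 °C): 177.0 × 334.0 = 59118 J
q3 (heat water 0.0→100.0 °C): 177.0 × 4.14 × 100.0 = 73278 J
q4 (vaporize at 100 °C): 177.0 × 2260.0 = 400020 J
q5 (heat steam 100.0→130.4 °C): 177.0 × 1.96 × 30.4 = 10546 J
Total: 6454 + 59118 + 73278 + 400020 + 10546 = 549416 J = 549 kJ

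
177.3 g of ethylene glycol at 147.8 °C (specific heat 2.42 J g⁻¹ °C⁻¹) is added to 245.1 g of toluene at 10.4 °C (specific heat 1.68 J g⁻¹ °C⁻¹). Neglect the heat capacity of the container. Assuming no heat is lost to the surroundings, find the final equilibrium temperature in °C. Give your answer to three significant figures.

T_f = 80.5 °C

Heat lost by ethylene glycol = heat gained by toluene.
(177.3)(2.42)(147.8 − T) = (245.1)(1.68)(T − 10.4)
429.066 (147.8 − T) = 411.768 (T − 10.4)
63416 − 429.066 T = 411.768 T − 4282.4
67698.4 = 840.834 T
T = 80.51 °C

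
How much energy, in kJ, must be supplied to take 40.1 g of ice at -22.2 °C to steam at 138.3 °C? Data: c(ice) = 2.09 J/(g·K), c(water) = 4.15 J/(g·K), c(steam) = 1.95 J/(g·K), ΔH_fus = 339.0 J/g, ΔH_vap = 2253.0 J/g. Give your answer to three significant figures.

q = 125 kJ

q1 (heat ice -22.2→0.0 °C): 40.1 × 2.09 × 22.2 = 1861 J
q2 (melt at 0 °C): 40.1 × 339.0 = 13594 J
q3 (heat water 0.0→100.0 °C): 40.1 × 4.15 × 100.0 = 16642 J
q4 (vaporize at 100 °C): 40.1 × 2253.0 = 90345 J
q5 (heat steam 100.0→138.3 °C): 40.1 × 1.95 × 38.3 = 2995 J
Total: 1861 + 13594 + 16642 + 90345 + 2995 = 125437 J = 125 kJ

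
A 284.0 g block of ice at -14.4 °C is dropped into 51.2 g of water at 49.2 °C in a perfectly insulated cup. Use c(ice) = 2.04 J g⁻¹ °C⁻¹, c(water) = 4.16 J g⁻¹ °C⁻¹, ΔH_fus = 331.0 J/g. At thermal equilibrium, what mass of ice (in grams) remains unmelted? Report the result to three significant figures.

Heat to warm all ice to 0 °C: 284.0×2.04×14.4 = 8342.8 J
Heat released by water cooling to 0 °C: 51.2×4.16×49.2 = 10479 J
10479 J < 8342.8 + 284.0×331.0 = 102346.8 J, so not all ice melts; final T = 0 °C.
Heat left for melting: 10479 − 8342.8 = 2136.2 J
Mass melted = 2136.2 / 331.0 = 6.454 g
Ice remaining = 284.0 − 6.454 = 277.546 g

m_ice remaining = 278 g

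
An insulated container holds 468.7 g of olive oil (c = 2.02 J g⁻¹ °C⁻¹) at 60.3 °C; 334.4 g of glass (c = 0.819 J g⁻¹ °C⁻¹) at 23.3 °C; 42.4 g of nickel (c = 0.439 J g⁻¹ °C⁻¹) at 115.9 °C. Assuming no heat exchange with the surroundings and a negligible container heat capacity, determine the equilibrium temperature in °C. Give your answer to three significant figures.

Σ mᵢcᵢ(T − Tᵢ) = 0  ⇒  T = Σ mᵢcᵢTᵢ / Σ mᵢcᵢ
Σ mᵢcᵢ = 468.7×2.02 + 334.4×0.819 + 42.4×0.439 = 1239.2612
Σ mᵢcᵢTᵢ = 946.774×60.3 + 273.8736×23.3 + 18.6136×115.9 = 65629
T = 65629 / 1239.2612 = 52.96 °C

T_f = 53.0 °C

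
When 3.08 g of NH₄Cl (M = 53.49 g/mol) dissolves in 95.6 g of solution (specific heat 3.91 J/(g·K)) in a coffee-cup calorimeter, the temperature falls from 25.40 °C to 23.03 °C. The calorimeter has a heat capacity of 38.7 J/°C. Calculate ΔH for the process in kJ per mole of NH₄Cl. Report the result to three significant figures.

ΔH = 17.0 kJ/mol

|ΔT| = |23.03 − 25.40| = 2.37 °C
|q_surr| = (95.6 × 3.91 + 38.7) × 2.37 = 412.496 × 2.37 = 977.6 J
n(NH₄Cl) = 3.08 / 53.49 = 0.05758 mol
Temperature fell, so q_rxn = +|q_surr| = 0.9776 kJ
ΔH = q_rxn / n = 16.98 kJ/mol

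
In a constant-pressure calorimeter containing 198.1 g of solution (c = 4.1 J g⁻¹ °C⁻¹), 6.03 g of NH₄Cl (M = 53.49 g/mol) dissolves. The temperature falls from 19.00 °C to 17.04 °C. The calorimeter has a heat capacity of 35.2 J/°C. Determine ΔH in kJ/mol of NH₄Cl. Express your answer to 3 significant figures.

|ΔT| = |17.04 − 19.00| = 1.96 °C
|q_surr| = (198.1 × 4.1 + 35.2) × 1.96 = 847.41 × 1.96 = 1661 J
n(NH₄Cl) = 6.03 / 53.49 = 0.1127 mol
Temperature fell, so q_rxn = +|q_surr| = 1.661 kJ
ΔH = q_rxn / n = 14.74 kJ/mol

ΔH = 14.7 kJ/mol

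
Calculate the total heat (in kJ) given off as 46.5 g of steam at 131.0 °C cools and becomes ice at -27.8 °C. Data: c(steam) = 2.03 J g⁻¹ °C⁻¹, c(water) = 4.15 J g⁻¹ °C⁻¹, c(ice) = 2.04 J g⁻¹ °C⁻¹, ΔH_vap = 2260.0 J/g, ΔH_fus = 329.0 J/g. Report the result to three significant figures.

q1 (cool steam 131.0→100 °C): 46.5 × 2.03 × 31.0 = 2926 J
q2 (condense at 100 °C): 46.5 × 2260.0 = 105090 J
q3 (cool water 100→0 °C): 46.5 × 4.15 × 100.0 = 19298 J
q4 (freeze at 0 °C): 46.5 × 329.0 = 15299 J
q5 (cool ice 0→-27.8 °C): 46.5 × 2.04 × 27.8 = 2637 J
Total: 2926 + 105090 + 19298 + 15299 + 2637 = 145250 J = 145 kJ

q = 145 kJ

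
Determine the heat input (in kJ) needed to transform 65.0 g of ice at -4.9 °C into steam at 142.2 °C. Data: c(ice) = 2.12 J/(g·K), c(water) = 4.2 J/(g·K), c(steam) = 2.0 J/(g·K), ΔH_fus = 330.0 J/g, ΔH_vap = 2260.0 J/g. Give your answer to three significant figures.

q1 (heat ice -4.9→0.0 °C): 65.0 × 2.12 × 4.9 = 675 J
q2 (melt at 0 °C): 65.0 × 330.0 = 21450 J
q3 (heat water 0.0→100.0 °C): 65.0 × 4.2 × 100.0 = 27300 J
q4 (vaporize at 100 °C): 65.0 × 2260.0 = 146900 J
q5 (heat steam 100.0→142.2 °C): 65.0 × 2.0 × 42.2 = 5486 J
Total: 675 + 21450 + 27300 + 146900 + 5486 = 201811 J = 202 kJ

q = 202 kJ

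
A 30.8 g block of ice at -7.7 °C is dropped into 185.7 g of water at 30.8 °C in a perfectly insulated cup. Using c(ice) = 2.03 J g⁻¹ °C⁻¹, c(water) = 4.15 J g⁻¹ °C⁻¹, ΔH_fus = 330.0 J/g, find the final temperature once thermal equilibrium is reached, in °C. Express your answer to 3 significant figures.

Heat to bring ice to 0 °C and melt it: q₁ = 30.8×2.03×7.7 + 30.8×330.0 = 10645 J
Heat the water can supply cooling to 0 °C: 185.7×4.15×30.8 = 23736.2 J > q₁, so all ice melts.
Energy balance: 185.7×4.15×(30.8 − T) = 10645 + 30.8×4.15×(T − 0)
770.655(30.8 − T) = 10645 + 127.82 T
23736.2 − 10645 = 898.475 T
T = 13091.2 / 898.475 = 14.57 °C

T_f = 14.6 °C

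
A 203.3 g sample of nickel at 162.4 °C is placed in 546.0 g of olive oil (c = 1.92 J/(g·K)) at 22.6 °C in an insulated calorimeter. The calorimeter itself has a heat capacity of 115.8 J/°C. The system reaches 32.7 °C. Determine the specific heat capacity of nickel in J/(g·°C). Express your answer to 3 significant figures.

c = 0.446 J/(g·°C)

q_gained = (546.0 × 1.92 + 115.8) × (32.7 − 22.6) = 11760 J
q_lost = 203.3 × c × (162.4 − 32.7) = 26368.01 c
Set equal: c = 11760 / 26368.01 = 0.446 J/(g·°C)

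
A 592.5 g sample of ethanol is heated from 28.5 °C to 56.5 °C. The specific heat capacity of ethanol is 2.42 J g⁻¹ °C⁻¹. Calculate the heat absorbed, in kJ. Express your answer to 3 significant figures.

q = 40.1 kJ

q = m c ΔT = 592.5 × 2.42 × (56.5 − 28.5)
q = 592.5 × 2.42 × 28.0 = 40148 J = 40.1 kJ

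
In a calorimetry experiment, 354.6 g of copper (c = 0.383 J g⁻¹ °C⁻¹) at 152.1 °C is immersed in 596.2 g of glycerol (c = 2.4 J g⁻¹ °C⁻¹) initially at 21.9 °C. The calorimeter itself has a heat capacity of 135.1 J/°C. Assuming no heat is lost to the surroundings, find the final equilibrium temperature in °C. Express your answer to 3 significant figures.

T_f = 32.3 °C

Heat lost by copper = heat gained by glycerol + calorimeter.
(354.6)(0.383)(152.1 − T) = [(596.2)(2.4) + 135.1](T − 21.9)
135.8118 (152.1 − T) = 1565.98 (T − 21.9)
20657 − 135.8118 T = 1565.98 T − 34295
54952 = 1701.7918 T
T = 32.29 °C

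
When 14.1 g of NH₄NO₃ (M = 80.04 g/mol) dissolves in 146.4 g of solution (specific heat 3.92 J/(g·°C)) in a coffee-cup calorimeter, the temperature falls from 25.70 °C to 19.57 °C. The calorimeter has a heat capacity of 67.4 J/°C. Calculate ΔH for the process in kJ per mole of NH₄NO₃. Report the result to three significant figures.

ΔH = 22.3 kJ/mol

|ΔT| = |19.57 − 25.70| = 6.13 °C
|q_surr| = (146.4 × 3.92 + 67.4) × 6.13 = 641.288 × 6.13 = 3931 J
n(NH₄NO₃) = 14.1 / 80.04 = 0.1762 mol
Temperature fell, so q_rxn = +|q_surr| = 3.931 kJ
ΔH = q_rxn / n = 22.31 kJ/mol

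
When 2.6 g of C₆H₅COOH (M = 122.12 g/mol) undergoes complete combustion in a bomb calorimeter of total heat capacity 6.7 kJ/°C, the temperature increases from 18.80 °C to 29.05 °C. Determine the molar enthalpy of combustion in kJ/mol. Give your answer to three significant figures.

ΔH = -3230 kJ/mol

ΔT = 29.05 − 18.80 = 10.25 °C
q_cal = C_cal × ΔT = 6.7 × 10.25 = 68.675 kJ
n = 2.6 / 122.12 = 0.02129 mol
q_rxn = −q_cal = -68.675 kJ
ΔH = -68.675 / 0.02129 = -3226 kJ/mol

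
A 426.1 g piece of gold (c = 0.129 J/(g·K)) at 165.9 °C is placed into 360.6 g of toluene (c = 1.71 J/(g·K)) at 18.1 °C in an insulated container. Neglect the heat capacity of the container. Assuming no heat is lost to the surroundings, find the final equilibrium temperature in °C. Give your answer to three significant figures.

T_f = 30.2 °C

Heat lost by gold = heat gained by toluene.
(426.1)(0.129)(165.9 − T) = (360.6)(1.71)(T − 18.1)
54.9669 (165.9 − T) = 616.626 (T − 18.1)
9119.0 − 54.9669 T = 616.626 T − 11161
20280.0 = 671.5929 T
T = 30.20 °C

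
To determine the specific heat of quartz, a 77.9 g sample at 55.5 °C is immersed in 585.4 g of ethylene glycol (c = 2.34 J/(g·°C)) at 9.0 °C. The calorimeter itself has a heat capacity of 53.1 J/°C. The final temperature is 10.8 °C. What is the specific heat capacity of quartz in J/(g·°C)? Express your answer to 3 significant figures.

c = 0.736 J/(g·°C)

q_gained = (585.4 × 2.34 + 53.1) × (10.8 − 9.0) = 2561.3 J
q_lost = 77.9 × c × (55.5 − 10.8) = 3482.13 c
Set equal: c = 2561.3 / 3482.13 = 0.736 J/(g·°C)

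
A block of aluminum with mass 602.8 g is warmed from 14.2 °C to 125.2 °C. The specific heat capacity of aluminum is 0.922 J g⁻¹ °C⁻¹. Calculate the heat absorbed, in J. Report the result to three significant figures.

q = 61700 J

q = m c ΔT = 602.8 × 0.922 × (125.2 − 14.2)
q = 602.8 × 0.922 × 111.0 = 61690 J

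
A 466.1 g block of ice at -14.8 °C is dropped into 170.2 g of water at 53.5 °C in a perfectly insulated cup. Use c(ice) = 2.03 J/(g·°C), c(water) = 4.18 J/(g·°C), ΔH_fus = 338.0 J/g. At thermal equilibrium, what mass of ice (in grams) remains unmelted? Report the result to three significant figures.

Heat to warm all ice to 0 °C: 466.1×2.03×14.8 = 14004 J
Heat released by water cooling to 0 °C: 170.2×4.18×53.5 = 38062 J
38062 J < 14004 + 466.1×338.0 = 171545.8 J, so not all ice melts; final T = 0 °C.
Heat left for melting: 38062 − 14004 = 24058 J
Mass melted = 24058 / 338.0 = 71.18 g
Ice remaining = 466.1 − 71.18 = 394.92 g

m_ice remaining = 395 g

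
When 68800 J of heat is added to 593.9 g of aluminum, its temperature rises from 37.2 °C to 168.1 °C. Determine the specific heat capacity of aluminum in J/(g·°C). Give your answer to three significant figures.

c = q / (m ΔT) = 68800 / (593.9 × 130.9)
c = 68800 / 77741.51 = 0.885 J/(g·°C)

c = 0.885 J/(g·°C)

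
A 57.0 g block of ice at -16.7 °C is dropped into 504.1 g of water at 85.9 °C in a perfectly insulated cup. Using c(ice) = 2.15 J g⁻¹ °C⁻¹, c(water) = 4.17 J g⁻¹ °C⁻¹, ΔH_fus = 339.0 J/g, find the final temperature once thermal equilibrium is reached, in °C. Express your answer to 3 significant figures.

T_f = 68.0 °C

Heat to bring ice to 0 °C and melt it: q₁ = 57.0×2.15×16.7 + 57.0×339.0 = 21370 J
Heat the water can supply cooling to 0 °C: 504.1×4.17×85.9 = 180570 J > q₁, so all ice melts.
Energy balance: 504.1×4.17×(85.9 − T) = 21370 + 57.0×4.17×(T − 0)
2102.097(85.9 − T) = 21370 + 237.69 T
180570 − 21370 = 2339.787 T
T = 159200 / 2339.787 = 68.04 °C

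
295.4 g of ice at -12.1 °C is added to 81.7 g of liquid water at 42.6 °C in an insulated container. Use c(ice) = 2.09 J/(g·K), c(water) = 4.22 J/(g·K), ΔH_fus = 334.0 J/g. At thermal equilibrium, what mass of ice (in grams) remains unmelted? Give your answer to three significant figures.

m_ice remaining = 274 g

Heat to warm all ice to 0 °C: 295.4×2.09×12.1 = 7470.4 J
Heat released by water cooling to 0 °C: 81.7×4.22×42.6 = 14687 J
14687 J < 7470.4 + 295.4×334.0 = 106134.0 J, so not all ice melts; final T = 0 °C.
Heat left for melting: 14687 − 7470.4 = 7216.6 J
Mass melted = 7216.6 / 334.0 = 21.61 g
Ice remaining = 295.4 − 21.61 = 273.79 g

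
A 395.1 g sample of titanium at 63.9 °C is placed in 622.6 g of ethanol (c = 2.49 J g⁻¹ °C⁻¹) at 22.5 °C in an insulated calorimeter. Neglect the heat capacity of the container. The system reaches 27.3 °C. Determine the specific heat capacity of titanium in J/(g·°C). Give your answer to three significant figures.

q_gained = (622.6 × 2.49) × (27.3 − 22.5) = 7441 J
q_lost = 395.1 × c × (63.9 − 27.3) = 14460.66 c
Set equal: c = 7441 / 14460.66 = 0.515 J/(g·°C)

c = 0.515 J/(g·°C)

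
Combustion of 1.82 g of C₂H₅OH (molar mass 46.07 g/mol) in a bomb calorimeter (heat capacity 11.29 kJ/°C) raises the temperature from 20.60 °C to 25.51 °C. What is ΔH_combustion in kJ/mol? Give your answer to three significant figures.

ΔT = 25.51 − 20.60 = 4.91 °C
q_cal = C_cal × ΔT = 11.29 × 4.91 = 55.4339 kJ
n = 1.82 / 46.07 = 0.03951 mol
q_rxn = −q_cal = -55.4339 kJ
ΔH = -55.4339 / 0.03951 = -1403 kJ/mol

ΔH = -1400 kJ/mol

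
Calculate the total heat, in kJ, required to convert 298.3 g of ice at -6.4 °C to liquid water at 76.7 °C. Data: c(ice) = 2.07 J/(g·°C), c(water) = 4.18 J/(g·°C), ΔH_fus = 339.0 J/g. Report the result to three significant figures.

q = 201 kJ

q1 (heat ice -6.4→0.0 °C): 298.3 × 2.07 × 6.4 = 3952 J
q2 (melt at 0 °C): 298.3 × 339.0 = 101124 J
q3 (heat water 0.0→76.7 °C): 298.3 × 4.18 × 76.7 = 95637 J
Total: 3952 + 101124 + 95637 = 200713 J = 201 kJ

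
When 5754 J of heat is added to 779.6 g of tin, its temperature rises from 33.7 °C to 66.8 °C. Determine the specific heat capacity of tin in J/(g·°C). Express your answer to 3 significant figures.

c = 0.223 J/(g·°C)

c = q / (m ΔT) = 5754 / (779.6 × 33.1)
c = 5754 / 25804.76 = 0.223 J/(g·°C)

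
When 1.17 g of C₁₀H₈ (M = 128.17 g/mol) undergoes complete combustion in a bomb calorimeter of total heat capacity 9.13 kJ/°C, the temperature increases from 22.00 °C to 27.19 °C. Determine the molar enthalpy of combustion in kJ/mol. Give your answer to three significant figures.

ΔT = 27.19 − 22.00 = 5.19 °C
q_cal = C_cal × ΔT = 9.13 × 5.19 = 47.3847 kJ
n = 1.17 / 128.17 = 0.009129 mol
q_rxn = −q_cal = -47.3847 kJ
ΔH = -47.3847 / 0.009129 = -5191 kJ/mol

ΔH = -5190 kJ/mol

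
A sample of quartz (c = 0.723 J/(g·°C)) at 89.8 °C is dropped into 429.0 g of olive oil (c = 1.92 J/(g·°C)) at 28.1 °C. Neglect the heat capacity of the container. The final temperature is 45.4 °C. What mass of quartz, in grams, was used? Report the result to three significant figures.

m = 444 g

q_gained = (429.0 × 1.92) × (45.4 − 28.1) = 14250 J
q_lost = m × 0.723 × (89.8 − 45.4) = 32.1012 m
m = 14250 / 32.1012 = 444 g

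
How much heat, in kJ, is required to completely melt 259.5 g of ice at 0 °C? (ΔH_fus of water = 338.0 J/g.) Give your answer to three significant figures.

q = 87.7 kJ

q = m × ΔH_fus = 259.5 × 338.0 = 87710 J = 87.7 kJ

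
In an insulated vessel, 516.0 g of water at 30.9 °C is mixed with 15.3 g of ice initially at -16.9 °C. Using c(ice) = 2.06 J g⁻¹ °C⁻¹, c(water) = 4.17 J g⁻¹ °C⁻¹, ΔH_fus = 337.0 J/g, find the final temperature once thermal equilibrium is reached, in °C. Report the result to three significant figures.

T_f = 27.4 °C

Heat to bring ice to 0 °C and melt it: q₁ = 15.3×2.06×16.9 + 15.3×337.0 = 5688.8 J
Heat the water can supply cooling to 0 °C: 516.0×4.17×30.9 = 66488.1 J > q₁, so all ice melts.
Energy balance: 516.0×4.17×(30.9 − T) = 5688.8 + 15.3×4.17×(T − 0)
2151.72(30.9 − T) = 5688.8 + 63.801 T
66488.1 − 5688.8 = 2215.521 T
T = 60799.3 / 2215.521 = 27.44 °C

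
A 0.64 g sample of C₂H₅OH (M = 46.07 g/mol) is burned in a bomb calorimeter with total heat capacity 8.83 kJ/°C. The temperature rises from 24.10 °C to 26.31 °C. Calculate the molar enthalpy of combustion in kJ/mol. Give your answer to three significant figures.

ΔH = -1400 kJ/mol

ΔT = 26.31 − 24.10 = 2.21 °C
q_cal = C_cal × ΔT = 8.83 × 2.21 = 19.5143 kJ
n = 0.64 / 46.07 = 0.01389 mol
q_rxn = −q_cal = -19.5143 kJ
ΔH = -19.5143 / 0.01389 = -1404.9 kJ/mol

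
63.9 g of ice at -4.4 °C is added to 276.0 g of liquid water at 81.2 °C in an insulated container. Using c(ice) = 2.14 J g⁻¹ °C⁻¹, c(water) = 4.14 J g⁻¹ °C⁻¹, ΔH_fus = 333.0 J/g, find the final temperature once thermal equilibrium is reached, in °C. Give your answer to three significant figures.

Heat to bring ice to 0 °C and melt it: q₁ = 63.9×2.14×4.4 + 63.9×333.0 = 21880 J
Heat the water can supply cooling to 0 °C: 276.0×4.14×81.2 = 92782.4 J > q₁, so all ice melts.
Energy balance: 276.0×4.14×(81.2 − T) = 21880 + 63.9×4.14×(T − 0)
1142.64(81.2 − T) = 21880 + 264.546 T
92782.4 − 21880 = 1407.186 T
T = 70902.4 / 1407.186 = 50.39 °C

T_f = 50.4 °C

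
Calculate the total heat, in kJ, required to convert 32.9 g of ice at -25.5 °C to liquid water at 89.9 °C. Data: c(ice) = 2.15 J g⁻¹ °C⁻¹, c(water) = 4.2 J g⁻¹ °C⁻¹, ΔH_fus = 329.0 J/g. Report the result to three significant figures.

q = 25.1 kJ

q1 (heat ice -25.5→0.0 °C): 32.9 × 2.15 × 25.5 = 1804 J
q2 (melt at 0 °C): 32.9 × 329.0 = 10824 J
q3 (heat water 0.0→89.9 °C): 32.9 × 4.2 × 89.9 = 12422 J
Total: 1804 + 10824 + 12422 = 25050 J = 25.1 kJ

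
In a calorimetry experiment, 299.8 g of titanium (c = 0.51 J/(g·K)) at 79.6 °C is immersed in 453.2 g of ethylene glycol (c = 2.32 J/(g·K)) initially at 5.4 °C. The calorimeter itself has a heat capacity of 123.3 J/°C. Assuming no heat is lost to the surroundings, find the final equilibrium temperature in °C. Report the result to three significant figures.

T_f = 13.9 °C

Heat lost by titanium = heat gained by ethylene glycol + calorimeter.
(299.8)(0.51)(79.6 − T) = [(453.2)(2.32) + 123.3](T − 5.4)
152.898 (79.6 − T) = 1174.724 (T − 5.4)
12171 − 152.898 T = 1174.724 T − 6343.5
18514.5 = 1327.622 T
T = 13.946 °C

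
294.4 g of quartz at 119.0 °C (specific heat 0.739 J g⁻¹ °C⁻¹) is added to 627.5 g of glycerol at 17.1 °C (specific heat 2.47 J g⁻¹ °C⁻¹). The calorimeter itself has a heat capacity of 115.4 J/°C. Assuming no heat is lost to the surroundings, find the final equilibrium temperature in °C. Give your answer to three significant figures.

Heat lost by quartz = heat gained by glycerol + calorimeter.
(294.4)(0.739)(119.0 − T) = [(627.5)(2.47) + 115.4](T − 17.1)
217.5616 (119.0 − T) = 1665.325 (T − 17.1)
25890 − 217.5616 T = 1665.325 T − 28477
54367 = 1882.8866 T
T = 28.87 °C

T_f = 28.9 °C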